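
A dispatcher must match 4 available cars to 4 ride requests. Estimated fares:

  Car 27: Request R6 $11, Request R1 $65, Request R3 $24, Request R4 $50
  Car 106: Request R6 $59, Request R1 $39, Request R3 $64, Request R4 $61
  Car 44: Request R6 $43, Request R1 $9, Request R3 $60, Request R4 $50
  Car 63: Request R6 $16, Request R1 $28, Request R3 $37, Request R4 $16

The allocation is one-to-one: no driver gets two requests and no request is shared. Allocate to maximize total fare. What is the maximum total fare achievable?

Optimal: Car 27→Request R1 ($65), Car 106→Request R6 ($59), Car 44→Request R4 ($50), Car 63→Request R3 ($37) — total 65+59+50+37 = $211.
Swapping Car 44↔Car 63 (Car 44→Request R3 $60, Car 63→Request R4 $16) loses 11.

Maximum total: $211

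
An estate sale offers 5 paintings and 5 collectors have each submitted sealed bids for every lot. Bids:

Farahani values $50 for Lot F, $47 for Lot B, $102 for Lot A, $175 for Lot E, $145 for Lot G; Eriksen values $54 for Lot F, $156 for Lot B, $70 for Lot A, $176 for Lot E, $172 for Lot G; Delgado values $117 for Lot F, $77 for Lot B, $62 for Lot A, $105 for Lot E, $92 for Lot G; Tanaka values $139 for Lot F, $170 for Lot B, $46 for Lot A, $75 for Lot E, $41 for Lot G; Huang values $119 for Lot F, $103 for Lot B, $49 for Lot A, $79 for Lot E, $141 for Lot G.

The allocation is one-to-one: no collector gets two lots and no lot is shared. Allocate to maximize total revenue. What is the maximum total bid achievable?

Optimal: Farahani→Lot A ($102), Eriksen→Lot E ($176), Delgado→Lot F ($117), Tanaka→Lot B ($170), Huang→Lot G ($141) — total 102+176+117+170+141 = $706.
Row-greedy (each collector in turn takes its best remaining lot) gives $683, worse by 23.
No other one-to-one assignment exceeds $706.

Maximum total: $706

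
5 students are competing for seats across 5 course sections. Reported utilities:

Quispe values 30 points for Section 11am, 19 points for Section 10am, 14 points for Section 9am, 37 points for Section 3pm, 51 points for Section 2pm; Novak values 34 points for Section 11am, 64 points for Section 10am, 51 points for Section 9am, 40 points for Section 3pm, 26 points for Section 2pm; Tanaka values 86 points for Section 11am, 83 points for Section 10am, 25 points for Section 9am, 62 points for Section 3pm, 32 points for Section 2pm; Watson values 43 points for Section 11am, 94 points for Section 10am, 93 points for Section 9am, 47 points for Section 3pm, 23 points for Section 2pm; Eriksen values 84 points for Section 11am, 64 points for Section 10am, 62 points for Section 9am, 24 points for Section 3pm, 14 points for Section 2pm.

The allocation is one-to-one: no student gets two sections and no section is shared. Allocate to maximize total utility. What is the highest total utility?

Max total: 354 points

Optimal: Quispe→Section 2pm (51 points), Novak→Section 10am (64 points), Tanaka→Section 3pm (62 points), Watson→Section 9am (93 points), Eriksen→Section 11am (84 points) — total 51+64+62+93+84 = 354 points.
Max-entry greedy (repeatedly take the single best remaining cell) gives 333 points, worse by 21.
Next-best assignment: Quispe→Section 2pm, Novak→Section 3pm, Tanaka→Section 10am, Watson→Section 9am, Eriksen→Section 11am = 351 points.
Checked against all permutations: 354 points is optimal.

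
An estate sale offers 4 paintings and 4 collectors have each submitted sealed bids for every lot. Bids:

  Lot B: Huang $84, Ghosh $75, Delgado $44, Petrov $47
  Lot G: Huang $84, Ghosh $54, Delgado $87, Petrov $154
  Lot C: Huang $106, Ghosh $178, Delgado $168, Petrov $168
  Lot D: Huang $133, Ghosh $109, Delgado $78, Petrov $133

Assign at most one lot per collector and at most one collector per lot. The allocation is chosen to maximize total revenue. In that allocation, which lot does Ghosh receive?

Optimal: Huang→Lot D ($133), Ghosh→Lot B ($75), Delgado→Lot C ($168), Petrov→Lot G ($154) — total 133+75+168+154 = $530.
Column-greedy (each lot in turn goes to its best remaining collector) gives $494, worse by 36.
Next-best assignment: Huang→Lot B, Ghosh→Lot D, Delgado→Lot C, Petrov→Lot G = $515.
Every other assignment is strictly worse.
Ghosh's own top lot is Lot C ($178), but forcing Ghosh→Lot C and reassigning the rest optimally gives only $509 — worse by 21.

Ghosh receives Lot B.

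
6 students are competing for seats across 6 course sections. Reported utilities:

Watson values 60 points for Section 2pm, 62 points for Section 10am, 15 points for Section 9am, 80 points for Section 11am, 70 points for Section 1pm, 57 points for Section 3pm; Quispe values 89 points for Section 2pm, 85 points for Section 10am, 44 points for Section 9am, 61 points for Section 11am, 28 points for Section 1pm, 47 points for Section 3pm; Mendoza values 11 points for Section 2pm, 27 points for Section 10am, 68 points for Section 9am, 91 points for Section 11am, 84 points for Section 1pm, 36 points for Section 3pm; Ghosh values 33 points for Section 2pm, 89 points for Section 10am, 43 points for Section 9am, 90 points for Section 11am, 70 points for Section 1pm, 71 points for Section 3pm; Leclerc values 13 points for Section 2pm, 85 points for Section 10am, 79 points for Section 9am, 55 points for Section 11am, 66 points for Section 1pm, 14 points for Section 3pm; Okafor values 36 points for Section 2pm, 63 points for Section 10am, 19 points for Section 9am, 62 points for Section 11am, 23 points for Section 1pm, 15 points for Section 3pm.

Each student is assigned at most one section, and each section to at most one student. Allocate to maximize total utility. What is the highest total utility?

Max total: 466 points

Optimal: Watson→Section 11am (80 points), Quispe→Section 2pm (89 points), Mendoza→Section 1pm (84 points), Ghosh→Section 3pm (71 points), Leclerc→Section 9am (79 points), Okafor→Section 10am (63 points) — total 80+89+84+71+79+63 = 466 points.
Row-greedy (each student in turn takes its best remaining section) gives 436 points, worse by 30.
Next-best assignment: Watson→Section 1pm, Quispe→Section 2pm, Mendoza→Section 11am, Ghosh→Section 3pm, Leclerc→Section 9am, Okafor→Section 10am = 463 points.
Swapping Leclerc↔Quispe (Leclerc→Section 2pm 13 points, Quispe→Section 9am 44 points) loses 111.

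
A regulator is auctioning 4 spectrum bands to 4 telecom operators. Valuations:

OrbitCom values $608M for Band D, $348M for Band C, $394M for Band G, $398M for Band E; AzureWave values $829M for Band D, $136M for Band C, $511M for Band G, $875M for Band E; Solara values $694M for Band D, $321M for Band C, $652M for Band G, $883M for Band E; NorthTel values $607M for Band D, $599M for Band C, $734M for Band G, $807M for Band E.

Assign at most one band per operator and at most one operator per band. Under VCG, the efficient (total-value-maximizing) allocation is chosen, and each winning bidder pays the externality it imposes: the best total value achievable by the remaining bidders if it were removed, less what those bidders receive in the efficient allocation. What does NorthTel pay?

NorthTel pays $75M.

Efficient allocation: OrbitCom→Band C ($348M), AzureWave→Band D ($829M), Solara→Band E ($883M), NorthTel→Band G ($734M); total welfare W = $2794M.
NorthTel receives Band G at value $734M, so the others get W − 734 = $2060M.
Without NorthTel: best allocation of the remaining 3 bidders over all 4 bands is OrbitCom→Band D ($608M), AzureWave→Band E ($875M), Solara→Band G ($652M), total $2135M.
VCG payment = (others' best without NorthTel) − (others' welfare with NorthTel) = 2135 − 2060 = $75M.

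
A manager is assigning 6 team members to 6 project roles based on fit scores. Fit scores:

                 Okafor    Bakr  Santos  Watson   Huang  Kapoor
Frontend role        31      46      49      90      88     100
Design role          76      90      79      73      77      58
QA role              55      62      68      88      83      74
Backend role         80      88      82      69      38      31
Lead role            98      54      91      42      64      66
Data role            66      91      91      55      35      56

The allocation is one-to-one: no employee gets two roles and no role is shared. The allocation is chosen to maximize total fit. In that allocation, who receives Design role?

Huang receives Design role.

Optimal: Okafor→Lead role (98 pts), Bakr→Backend role (88 pts), Santos→Data role (91 pts), Watson→QA role (88 pts), Huang→Design role (77 pts), Kapoor→Frontend role (100 pts) — total 98+88+91+88+77+100 = 542 pts.
Max-entry greedy (repeatedly take the single best remaining cell) gives 536 pts, worse by 6.
Swapping Watson↔Kapoor (Watson→Frontend role 90 pts, Kapoor→QA role 74 pts) loses 24.
Checked against all permutations: 542 pts is optimal.
Huang's own top role is Frontend role (88 pts), but forcing Huang→Frontend role and reassigning the rest optimally gives only 512 pts — worse by 30.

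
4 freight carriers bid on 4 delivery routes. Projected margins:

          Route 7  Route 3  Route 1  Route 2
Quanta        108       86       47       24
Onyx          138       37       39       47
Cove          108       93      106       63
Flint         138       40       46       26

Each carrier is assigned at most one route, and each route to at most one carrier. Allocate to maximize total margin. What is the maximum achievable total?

Maximum total: $377k

Treat this as an assignment problem: match each carrier to one route.
Optimal: Quanta→Route 3 ($86k), Onyx→Route 2 ($47k), Cove→Route 1 ($106k), Flint→Route 7 ($138k) — total 86+47+106+138 = $377k.
Row-greedy (each carrier in turn takes its best remaining route) gives $301k, worse by 76.
Next-best assignment: Quanta→Route 3, Onyx→Route 7, Cove→Route 1, Flint→Route 2 = $356k.
Swapping Onyx↔Quanta (Onyx→Route 3 $37k, Quanta→Route 2 $24k) loses 72.
No other one-to-one assignment exceeds $377k.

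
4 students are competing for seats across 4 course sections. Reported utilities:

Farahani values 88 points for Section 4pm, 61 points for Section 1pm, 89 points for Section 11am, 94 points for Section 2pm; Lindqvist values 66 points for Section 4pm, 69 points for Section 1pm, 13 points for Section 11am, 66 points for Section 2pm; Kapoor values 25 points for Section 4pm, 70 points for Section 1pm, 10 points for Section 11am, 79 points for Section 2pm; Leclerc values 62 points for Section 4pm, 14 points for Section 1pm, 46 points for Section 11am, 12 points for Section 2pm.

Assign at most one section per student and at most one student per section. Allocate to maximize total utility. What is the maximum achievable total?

This is the linear assignment problem.
Optimal: Farahani→Section 11am (89 points), Lindqvist→Section 1pm (69 points), Kapoor→Section 2pm (79 points), Leclerc→Section 4pm (62 points) — total 89+69+79+62 = 299 points.
Max-entry greedy (repeatedly take the single best remaining cell) gives 276 points, worse by 23.
Next-best assignment: Farahani→Section 11am, Lindqvist→Section 2pm, Kapoor→Section 1pm, Leclerc→Section 4pm = 287 points.

Maximum total: 299 points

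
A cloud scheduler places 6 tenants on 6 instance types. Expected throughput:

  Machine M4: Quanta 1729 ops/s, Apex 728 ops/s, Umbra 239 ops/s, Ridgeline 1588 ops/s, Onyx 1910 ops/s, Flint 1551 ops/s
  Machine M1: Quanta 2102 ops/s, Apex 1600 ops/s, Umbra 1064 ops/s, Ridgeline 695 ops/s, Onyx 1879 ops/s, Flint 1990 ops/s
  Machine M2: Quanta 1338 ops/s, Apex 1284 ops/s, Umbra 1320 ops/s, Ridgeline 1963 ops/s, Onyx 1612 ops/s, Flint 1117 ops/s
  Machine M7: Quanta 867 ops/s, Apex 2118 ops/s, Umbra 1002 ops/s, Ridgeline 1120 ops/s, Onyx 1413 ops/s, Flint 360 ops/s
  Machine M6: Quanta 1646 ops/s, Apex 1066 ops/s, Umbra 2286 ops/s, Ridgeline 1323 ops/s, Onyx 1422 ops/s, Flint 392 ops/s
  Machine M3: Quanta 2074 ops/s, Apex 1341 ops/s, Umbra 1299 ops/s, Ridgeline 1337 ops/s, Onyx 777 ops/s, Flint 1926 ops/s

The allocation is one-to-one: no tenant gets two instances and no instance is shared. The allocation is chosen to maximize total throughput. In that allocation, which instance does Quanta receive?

Optimal: Quanta→Machine M3 (2074 ops/s), Apex→Machine M7 (2118 ops/s), Umbra→Machine M6 (2286 ops/s), Ridgeline→Machine M2 (1963 ops/s), Onyx→Machine M4 (1910 ops/s), Flint→Machine M1 (1990 ops/s) — total 2074+2118+2286+1963+1910+1990 = 12341 ops/s.
Row-greedy (each tenant in turn takes its best remaining instance) gives 12305 ops/s, worse by 36.
No other one-to-one assignment exceeds 12341 ops/s.
Quanta's own top instance is Machine M1 (2102 ops/s), but forcing Quanta→Machine M1 and reassigning the rest optimally gives only 12305 ops/s — worse by 36.

Quanta receives Machine M3.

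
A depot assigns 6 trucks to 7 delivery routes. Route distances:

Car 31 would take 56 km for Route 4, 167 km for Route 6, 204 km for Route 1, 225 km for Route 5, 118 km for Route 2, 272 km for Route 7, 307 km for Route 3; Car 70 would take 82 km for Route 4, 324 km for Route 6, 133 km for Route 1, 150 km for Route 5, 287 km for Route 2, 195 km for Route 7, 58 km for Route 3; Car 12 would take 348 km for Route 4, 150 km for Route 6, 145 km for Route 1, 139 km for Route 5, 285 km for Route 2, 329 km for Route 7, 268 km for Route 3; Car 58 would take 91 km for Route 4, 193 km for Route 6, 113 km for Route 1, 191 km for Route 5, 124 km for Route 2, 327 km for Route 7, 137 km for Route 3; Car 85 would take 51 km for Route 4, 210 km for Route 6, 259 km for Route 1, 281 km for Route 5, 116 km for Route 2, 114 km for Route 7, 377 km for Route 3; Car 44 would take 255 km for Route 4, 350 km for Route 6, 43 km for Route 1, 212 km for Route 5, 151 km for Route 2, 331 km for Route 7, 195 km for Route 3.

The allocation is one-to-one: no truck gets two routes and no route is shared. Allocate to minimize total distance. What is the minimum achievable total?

Minimum total: 534 km

Optimal: Car 31→Route 4 (56 km), Car 70→Route 3 (58 km), Car 12→Route 5 (139 km), Car 58→Route 2 (124 km), Car 85→Route 7 (114 km), Car 44→Route 1 (43 km) — total 56+58+139+124+114+43 = 534 km.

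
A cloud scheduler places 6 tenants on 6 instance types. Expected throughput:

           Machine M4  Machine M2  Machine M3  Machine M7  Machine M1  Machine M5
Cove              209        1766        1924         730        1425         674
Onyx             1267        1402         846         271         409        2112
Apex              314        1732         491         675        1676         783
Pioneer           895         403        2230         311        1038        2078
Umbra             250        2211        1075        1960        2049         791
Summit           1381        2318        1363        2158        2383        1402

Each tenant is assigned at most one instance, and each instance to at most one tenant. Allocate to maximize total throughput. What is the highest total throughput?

Max total: 11344 ops/s

Optimal: Cove→Machine M3 (1924 ops/s), Onyx→Machine M4 (1267 ops/s), Apex→Machine M2 (1732 ops/s), Pioneer→Machine M5 (2078 ops/s), Umbra→Machine M7 (1960 ops/s), Summit→Machine M1 (2383 ops/s) — total 1924+1267+1732+2078+1960+2383 = 11344 ops/s.
Row-greedy (each tenant in turn takes its best remaining instance) gives 10147 ops/s, worse by 1197.
Swapping Pioneer↔Summit (Pioneer→Machine M1 1038 ops/s, Summit→Machine M5 1402 ops/s) loses 2021.
No other one-to-one assignment exceeds 11344 ops/s.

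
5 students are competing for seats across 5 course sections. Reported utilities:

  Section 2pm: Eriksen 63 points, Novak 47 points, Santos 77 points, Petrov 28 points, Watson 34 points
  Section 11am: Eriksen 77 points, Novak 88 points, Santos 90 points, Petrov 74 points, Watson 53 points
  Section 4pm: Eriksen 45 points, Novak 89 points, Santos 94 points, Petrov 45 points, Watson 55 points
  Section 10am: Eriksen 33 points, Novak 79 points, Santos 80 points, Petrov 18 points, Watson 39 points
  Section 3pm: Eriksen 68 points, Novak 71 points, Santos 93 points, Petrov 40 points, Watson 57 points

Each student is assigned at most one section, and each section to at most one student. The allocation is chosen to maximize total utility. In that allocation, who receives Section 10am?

Optimal: Eriksen→Section 2pm (63 points), Novak→Section 10am (79 points), Santos→Section 4pm (94 points), Petrov→Section 11am (74 points), Watson→Section 3pm (57 points) — total 63+79+94+74+57 = 367 points.
Every other assignment is strictly worse.
Novak's own top section is Section 4pm (89 points), but forcing Novak→Section 4pm and reassigning the rest optimally gives only 363 points — worse by 4.

Novak receives Section 10am.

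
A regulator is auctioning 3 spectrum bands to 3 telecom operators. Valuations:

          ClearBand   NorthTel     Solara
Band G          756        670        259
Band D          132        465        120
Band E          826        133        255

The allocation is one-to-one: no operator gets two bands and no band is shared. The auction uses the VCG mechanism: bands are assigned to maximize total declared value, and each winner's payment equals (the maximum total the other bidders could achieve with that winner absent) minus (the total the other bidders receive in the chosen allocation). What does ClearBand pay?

Efficient allocation: ClearBand→Band E ($826M), NorthTel→Band G ($670M), Solara→Band D ($120M); total welfare W = $1616M.
ClearBand receives Band E at value $826M, so the others get W − 826 = $790M.
Without ClearBand: best allocation of the remaining 2 bidders over all 3 bands is NorthTel→Band G ($670M), Solara→Band E ($255M), total $925M.
VCG payment = (others' best without ClearBand) − (others' welfare with ClearBand) = 925 − 790 = $135M.

ClearBand pays $135M.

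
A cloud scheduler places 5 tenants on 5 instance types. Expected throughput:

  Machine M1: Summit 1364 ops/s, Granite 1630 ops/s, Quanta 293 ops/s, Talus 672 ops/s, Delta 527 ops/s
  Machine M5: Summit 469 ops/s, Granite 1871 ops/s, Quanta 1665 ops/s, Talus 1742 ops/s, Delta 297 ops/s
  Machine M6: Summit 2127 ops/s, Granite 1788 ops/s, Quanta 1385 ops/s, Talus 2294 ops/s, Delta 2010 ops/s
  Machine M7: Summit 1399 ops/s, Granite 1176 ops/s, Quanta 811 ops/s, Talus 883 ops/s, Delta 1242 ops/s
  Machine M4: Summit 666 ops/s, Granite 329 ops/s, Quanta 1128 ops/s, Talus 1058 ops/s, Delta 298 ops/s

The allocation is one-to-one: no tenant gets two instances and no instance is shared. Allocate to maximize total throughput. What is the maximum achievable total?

Treat this as an assignment problem: match each tenant to one instance.
Optimal: Summit→Machine M7 (1399 ops/s), Granite→Machine M1 (1630 ops/s), Quanta→Machine M4 (1128 ops/s), Talus→Machine M5 (1742 ops/s), Delta→Machine M6 (2010 ops/s) — total 1399+1630+1128+1742+2010 = 7909 ops/s.
Column-greedy (each instance in turn goes to its best remaining tenant) gives 7869 ops/s, worse by 40.

Maximum total: 7909 ops/s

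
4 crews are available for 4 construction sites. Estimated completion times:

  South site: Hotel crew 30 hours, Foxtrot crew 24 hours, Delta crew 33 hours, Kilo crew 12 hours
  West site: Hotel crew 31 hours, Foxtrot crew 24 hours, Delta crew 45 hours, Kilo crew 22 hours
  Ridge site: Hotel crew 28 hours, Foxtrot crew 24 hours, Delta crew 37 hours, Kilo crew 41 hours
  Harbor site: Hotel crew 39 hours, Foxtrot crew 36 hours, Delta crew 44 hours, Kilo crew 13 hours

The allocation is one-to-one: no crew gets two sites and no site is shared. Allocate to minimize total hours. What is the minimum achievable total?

Optimal: Hotel crew→Ridge site (28 hours), Foxtrot crew→West site (24 hours), Delta crew→South site (33 hours), Kilo crew→Harbor site (13 hours) — total 28+24+33+13 = 98 hours.
Min-entry greedy (repeatedly take the single cheapest remaining cell) gives 108 hours, worse by 10.
Checked against all permutations: 98 hours is optimal.

Minimum total: 98 hours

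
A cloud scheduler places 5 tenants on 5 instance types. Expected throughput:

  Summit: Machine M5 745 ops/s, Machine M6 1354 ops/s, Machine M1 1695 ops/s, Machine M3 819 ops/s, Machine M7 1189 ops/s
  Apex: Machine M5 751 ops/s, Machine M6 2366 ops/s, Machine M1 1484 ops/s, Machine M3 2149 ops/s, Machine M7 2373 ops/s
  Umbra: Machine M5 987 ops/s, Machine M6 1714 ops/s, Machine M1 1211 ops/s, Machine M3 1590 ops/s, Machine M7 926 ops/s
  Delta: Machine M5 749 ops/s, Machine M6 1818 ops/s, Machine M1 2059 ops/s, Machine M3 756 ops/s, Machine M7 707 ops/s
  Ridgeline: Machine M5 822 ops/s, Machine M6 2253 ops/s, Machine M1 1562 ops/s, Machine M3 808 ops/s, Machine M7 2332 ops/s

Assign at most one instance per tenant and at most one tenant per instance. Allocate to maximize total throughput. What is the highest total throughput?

Optimal: Summit→Machine M5 (745 ops/s), Apex→Machine M6 (2366 ops/s), Umbra→Machine M3 (1590 ops/s), Delta→Machine M1 (2059 ops/s), Ridgeline→Machine M7 (2332 ops/s) — total 745+2366+1590+2059+2332 = 9092 ops/s.
Max-entry greedy (repeatedly take the single best remaining cell) gives 9020 ops/s, worse by 72.

Maximum total: 9092 ops/s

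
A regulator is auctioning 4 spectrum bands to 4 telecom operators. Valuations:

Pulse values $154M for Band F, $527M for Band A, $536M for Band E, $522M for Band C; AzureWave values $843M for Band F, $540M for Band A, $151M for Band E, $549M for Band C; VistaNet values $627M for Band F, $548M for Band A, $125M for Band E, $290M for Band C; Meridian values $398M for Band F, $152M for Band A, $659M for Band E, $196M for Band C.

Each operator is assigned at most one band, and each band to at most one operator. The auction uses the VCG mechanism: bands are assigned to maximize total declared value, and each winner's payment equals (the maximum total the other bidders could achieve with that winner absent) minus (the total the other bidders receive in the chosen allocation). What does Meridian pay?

Efficient allocation: Pulse→Band C ($522M), AzureWave→Band F ($843M), VistaNet→Band A ($548M), Meridian→Band E ($659M); total welfare W = $2572M.
Meridian receives Band E at value $659M, so the others get W − 659 = $1913M.
Without Meridian: best allocation of the remaining 3 bidders over all 4 bands is Pulse→Band E ($536M), AzureWave→Band F ($843M), VistaNet→Band A ($548M), total $1927M.
VCG payment = (others' best without Meridian) − (others' welfare with Meridian) = 1927 − 1913 = $14M.

Meridian pays $14M.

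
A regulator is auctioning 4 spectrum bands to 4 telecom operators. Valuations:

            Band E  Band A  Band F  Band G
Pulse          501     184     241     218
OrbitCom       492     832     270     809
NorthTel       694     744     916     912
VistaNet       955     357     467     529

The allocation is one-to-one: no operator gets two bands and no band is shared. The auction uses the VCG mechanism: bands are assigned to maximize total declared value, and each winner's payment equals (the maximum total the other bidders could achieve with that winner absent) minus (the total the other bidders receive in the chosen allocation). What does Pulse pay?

Efficient allocation: Pulse→Band F ($241M), OrbitCom→Band A ($832M), NorthTel→Band G ($912M), VistaNet→Band E ($955M); total welfare W = $2940M.
Pulse receives Band F at value $241M, so the others get W − 241 = $2699M.
Without Pulse: best allocation of the remaining 3 bidders over all 4 bands is OrbitCom→Band A ($832M), NorthTel→Band F ($916M), VistaNet→Band E ($955M), total $2703M.
VCG payment = (others' best without Pulse) − (others' welfare with Pulse) = 2703 − 2699 = $4M.

Pulse pays $4M.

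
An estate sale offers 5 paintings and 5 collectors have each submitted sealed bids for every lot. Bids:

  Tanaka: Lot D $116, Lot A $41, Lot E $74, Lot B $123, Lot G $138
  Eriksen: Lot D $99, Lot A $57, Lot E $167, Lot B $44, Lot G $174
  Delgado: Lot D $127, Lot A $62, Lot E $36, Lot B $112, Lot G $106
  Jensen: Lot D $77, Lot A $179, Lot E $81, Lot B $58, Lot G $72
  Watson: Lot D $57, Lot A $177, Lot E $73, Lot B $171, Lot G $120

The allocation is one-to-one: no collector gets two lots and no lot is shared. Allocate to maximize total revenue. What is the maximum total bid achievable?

Max total: $782

Optimal: Tanaka→Lot G ($138), Eriksen→Lot E ($167), Delgado→Lot D ($127), Jensen→Lot A ($179), Watson→Lot B ($171) — total 138+167+127+179+171 = $782.
Max-entry greedy (repeatedly take the single best remaining cell) gives $725, worse by 57.
Next-best assignment: Tanaka→Lot D, Eriksen→Lot E, Delgado→Lot G, Jensen→Lot A, Watson→Lot B = $739.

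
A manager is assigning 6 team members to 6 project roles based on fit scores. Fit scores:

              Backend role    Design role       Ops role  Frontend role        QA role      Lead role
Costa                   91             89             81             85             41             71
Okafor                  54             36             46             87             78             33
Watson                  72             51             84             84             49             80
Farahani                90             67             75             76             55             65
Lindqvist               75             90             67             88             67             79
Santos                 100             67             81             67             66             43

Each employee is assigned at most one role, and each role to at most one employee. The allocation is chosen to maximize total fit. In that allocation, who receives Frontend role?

Lindqvist receives Frontend role.

Optimal: Costa→Design role (89 pts), Okafor→QA role (78 pts), Watson→Lead role (80 pts), Farahani→Ops role (75 pts), Lindqvist→Frontend role (88 pts), Santos→Backend role (100 pts) — total 89+78+80+75+88+100 = 510 pts.
Column-greedy (each role in turn goes to its best remaining employee) gives 487 pts, worse by 23.
Next-best assignment: Costa→Frontend role, Okafor→QA role, Watson→Lead role, Farahani→Ops role, Lindqvist→Design role, Santos→Backend role = 508 pts.
Swapping Farahani↔Costa (Farahani→Design role 67 pts, Costa→Ops role 81 pts) loses 16.
Lindqvist's own top role is Design role (90 pts), but forcing Lindqvist→Design role and reassigning the rest optimally gives only 508 pts — worse by 2.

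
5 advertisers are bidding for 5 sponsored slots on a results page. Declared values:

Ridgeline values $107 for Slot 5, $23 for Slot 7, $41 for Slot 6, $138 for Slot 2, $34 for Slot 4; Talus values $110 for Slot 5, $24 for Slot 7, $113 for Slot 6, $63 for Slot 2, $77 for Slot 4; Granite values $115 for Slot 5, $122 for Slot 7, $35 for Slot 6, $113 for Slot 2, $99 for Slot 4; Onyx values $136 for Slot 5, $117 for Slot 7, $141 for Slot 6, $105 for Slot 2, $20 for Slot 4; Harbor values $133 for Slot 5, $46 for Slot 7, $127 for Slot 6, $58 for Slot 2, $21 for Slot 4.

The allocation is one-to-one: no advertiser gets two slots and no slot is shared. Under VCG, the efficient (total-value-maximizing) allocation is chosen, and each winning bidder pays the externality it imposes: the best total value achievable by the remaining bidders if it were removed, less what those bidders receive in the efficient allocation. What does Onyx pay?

Onyx pays $36.

Efficient allocation: Ridgeline→Slot 2 ($138), Talus→Slot 4 ($77), Granite→Slot 7 ($122), Onyx→Slot 6 ($141), Harbor→Slot 5 ($133); total welfare W = $611.
Onyx receives Slot 6 at value $141, so the others get W − 141 = $470.
Without Onyx: best allocation of the remaining 4 bidders over all 5 slots is Ridgeline→Slot 2 ($138), Talus→Slot 6 ($113), Granite→Slot 7 ($122), Harbor→Slot 5 ($133), total $506.
VCG payment = (others' best without Onyx) − (others' welfare with Onyx) = 506 − 470 = $36.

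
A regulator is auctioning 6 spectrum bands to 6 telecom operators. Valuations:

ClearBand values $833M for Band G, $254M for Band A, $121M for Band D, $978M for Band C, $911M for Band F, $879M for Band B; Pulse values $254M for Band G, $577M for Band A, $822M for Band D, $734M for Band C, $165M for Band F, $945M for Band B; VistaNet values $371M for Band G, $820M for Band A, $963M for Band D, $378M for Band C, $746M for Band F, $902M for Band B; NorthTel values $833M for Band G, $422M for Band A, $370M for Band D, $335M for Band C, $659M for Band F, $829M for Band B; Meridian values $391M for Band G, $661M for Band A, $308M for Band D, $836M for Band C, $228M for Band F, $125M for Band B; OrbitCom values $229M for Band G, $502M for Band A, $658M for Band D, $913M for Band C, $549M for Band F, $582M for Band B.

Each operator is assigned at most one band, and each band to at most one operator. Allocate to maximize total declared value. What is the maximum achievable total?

Maximum total: $5226M

This is a one-to-one assignment (maximum-weight bipartite matching).
Optimal: ClearBand→Band F ($911M), Pulse→Band B ($945M), VistaNet→Band D ($963M), NorthTel→Band G ($833M), Meridian→Band A ($661M), OrbitCom→Band C ($913M) — total 911+945+963+833+661+913 = $5226M.
Next-best assignment: ClearBand→Band F, Pulse→Band D, VistaNet→Band B, NorthTel→Band G, Meridian→Band A, OrbitCom→Band C = $5042M.
No other one-to-one assignment exceeds $5226M.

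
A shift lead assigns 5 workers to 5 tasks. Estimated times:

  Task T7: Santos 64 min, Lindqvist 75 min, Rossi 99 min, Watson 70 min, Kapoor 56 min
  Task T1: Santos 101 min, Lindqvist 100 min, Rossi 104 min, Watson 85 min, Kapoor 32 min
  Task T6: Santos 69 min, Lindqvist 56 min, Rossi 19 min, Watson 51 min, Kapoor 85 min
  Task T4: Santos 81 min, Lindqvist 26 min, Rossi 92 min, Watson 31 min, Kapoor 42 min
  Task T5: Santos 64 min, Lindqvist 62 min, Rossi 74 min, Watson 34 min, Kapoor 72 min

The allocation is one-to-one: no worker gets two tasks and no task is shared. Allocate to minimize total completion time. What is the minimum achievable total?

Minimum total: 175 min

Treat this as an assignment problem: match each worker to one task.
Optimal: Santos→Task T7 (64 min), Lindqvist→Task T4 (26 min), Rossi→Task T6 (19 min), Watson→Task T5 (34 min), Kapoor→Task T1 (32 min) — total 64+26+19+34+32 = 175 min.
Column-greedy (each task in turn goes to its cheapest remaining worker) gives 250 min, worse by 75.
Next-best assignment: Santos→Task T7, Lindqvist→Task T5, Rossi→Task T6, Watson→Task T4, Kapoor→Task T1 = 208 min.
Every other assignment is strictly worse.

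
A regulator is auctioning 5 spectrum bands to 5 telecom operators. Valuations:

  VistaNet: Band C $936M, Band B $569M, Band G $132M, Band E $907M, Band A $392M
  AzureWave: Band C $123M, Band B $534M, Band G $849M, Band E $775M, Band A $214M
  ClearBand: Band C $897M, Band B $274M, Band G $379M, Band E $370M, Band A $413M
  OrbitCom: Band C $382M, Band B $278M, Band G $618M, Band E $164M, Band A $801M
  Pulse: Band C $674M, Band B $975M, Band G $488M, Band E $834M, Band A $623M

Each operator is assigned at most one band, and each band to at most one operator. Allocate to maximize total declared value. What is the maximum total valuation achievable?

Max total: $4429M

Treat this as an assignment problem: match each operator to one band.
Optimal: VistaNet→Band E ($907M), AzureWave→Band G ($849M), ClearBand→Band C ($897M), OrbitCom→Band A ($801M), Pulse→Band B ($975M) — total 907+849+897+801+975 = $4429M.
Row-greedy (each operator in turn takes its best remaining band) gives $3310M, worse by 1119.
Next-best assignment: VistaNet→Band B, AzureWave→Band G, ClearBand→Band C, OrbitCom→Band A, Pulse→Band E = $3950M.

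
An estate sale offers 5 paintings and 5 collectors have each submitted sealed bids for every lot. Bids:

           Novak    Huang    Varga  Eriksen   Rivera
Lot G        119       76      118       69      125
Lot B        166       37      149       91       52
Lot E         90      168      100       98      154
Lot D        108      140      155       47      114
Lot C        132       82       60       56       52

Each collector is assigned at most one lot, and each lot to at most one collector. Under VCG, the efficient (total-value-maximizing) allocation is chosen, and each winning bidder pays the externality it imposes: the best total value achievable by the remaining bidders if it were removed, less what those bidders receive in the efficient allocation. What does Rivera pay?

Rivera pays $12.

Efficient allocation: Novak→Lot C ($132), Huang→Lot E ($168), Varga→Lot D ($155), Eriksen→Lot B ($91), Rivera→Lot G ($125); total welfare W = $671.
Rivera receives Lot G at value $125, so the others get W − 125 = $546.
Without Rivera: best allocation of the remaining 4 bidders over all 5 lots is Novak→Lot B ($166), Huang→Lot E ($168), Varga→Lot D ($155), Eriksen→Lot G ($69), total $558.
VCG payment = (others' best without Rivera) − (others' welfare with Rivera) = 558 − 546 = $12.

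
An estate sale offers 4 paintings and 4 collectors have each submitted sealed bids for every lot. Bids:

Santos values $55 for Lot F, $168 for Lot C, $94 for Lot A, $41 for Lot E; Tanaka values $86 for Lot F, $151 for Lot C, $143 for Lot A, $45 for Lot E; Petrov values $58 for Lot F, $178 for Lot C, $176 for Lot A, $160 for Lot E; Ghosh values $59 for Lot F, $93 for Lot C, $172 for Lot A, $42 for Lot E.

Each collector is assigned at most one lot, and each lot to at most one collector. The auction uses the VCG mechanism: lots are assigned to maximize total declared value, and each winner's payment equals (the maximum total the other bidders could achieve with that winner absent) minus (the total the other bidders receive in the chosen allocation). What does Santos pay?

Santos pays $65.

Efficient allocation: Santos→Lot C ($168), Tanaka→Lot F ($86), Petrov→Lot E ($160), Ghosh→Lot A ($172); total welfare W = $586.
Santos receives Lot C at value $168, so the others get W − 168 = $418.
Without Santos: best allocation of the remaining 3 bidders over all 4 lots is Tanaka→Lot C ($151), Petrov→Lot E ($160), Ghosh→Lot A ($172), total $483.
VCG payment = (others' best without Santos) − (others' welfare with Santos) = 483 − 418 = $65.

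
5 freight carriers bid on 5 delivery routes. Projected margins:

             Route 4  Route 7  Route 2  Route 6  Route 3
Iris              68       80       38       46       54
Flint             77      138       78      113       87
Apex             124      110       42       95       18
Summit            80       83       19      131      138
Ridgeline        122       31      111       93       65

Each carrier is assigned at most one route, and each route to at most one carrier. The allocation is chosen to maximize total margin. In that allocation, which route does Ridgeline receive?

This is a one-to-one assignment (maximum-weight bipartite matching).
Optimal: Iris→Route 7 ($80k), Flint→Route 6 ($113k), Apex→Route 4 ($124k), Summit→Route 3 ($138k), Ridgeline→Route 2 ($111k) — total 80+113+124+138+111 = $566k.
Max-entry greedy (repeatedly take the single best remaining cell) gives $557k, worse by 9.
Next-best assignment: Iris→Route 3, Flint→Route 7, Apex→Route 4, Summit→Route 6, Ridgeline→Route 2 = $558k.
Ridgeline's own top route is Route 4 ($122k), but forcing Ridgeline→Route 4 and reassigning the rest optimally gives only $531k — worse by 35.

Ridgeline receives Route 2.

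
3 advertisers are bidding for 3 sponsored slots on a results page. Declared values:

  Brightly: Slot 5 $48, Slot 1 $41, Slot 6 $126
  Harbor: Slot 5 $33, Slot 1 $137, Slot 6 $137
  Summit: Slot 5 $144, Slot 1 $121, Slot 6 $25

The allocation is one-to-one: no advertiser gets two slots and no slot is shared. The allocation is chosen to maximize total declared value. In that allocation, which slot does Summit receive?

This is the linear assignment problem.
Optimal: Brightly→Slot 6 ($126), Harbor→Slot 1 ($137), Summit→Slot 5 ($144) — total 126+137+144 = $407.
Swapping Harbor↔Brightly (Harbor→Slot 6 $137, Brightly→Slot 1 $41) loses 85.
No other one-to-one assignment exceeds $407.

Summit receives Slot 5.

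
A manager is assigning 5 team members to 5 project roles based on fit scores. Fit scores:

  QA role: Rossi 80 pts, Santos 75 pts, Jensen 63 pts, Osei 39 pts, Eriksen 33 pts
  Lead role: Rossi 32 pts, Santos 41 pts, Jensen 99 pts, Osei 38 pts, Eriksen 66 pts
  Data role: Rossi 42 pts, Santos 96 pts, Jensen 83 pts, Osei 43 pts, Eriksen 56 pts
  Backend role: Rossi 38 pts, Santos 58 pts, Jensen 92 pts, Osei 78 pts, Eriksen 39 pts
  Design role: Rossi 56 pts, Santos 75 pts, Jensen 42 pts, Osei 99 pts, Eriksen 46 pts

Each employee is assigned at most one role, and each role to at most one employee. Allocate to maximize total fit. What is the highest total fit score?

This is a one-to-one assignment (maximum-weight bipartite matching).
Optimal: Rossi→QA role (80 pts), Santos→Data role (96 pts), Jensen→Backend role (92 pts), Osei→Design role (99 pts), Eriksen→Lead role (66 pts) — total 80+96+92+99+66 = 433 pts.
Column-greedy (each role in turn goes to its best remaining employee) gives 399 pts, worse by 34.

Maximum total: 433 pts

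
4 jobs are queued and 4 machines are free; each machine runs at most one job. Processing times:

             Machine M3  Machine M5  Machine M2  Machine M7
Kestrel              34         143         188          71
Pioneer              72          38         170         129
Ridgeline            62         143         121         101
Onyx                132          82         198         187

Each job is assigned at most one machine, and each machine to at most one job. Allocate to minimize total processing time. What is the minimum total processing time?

Minimum total: 346 min

Optimal: Kestrel→Machine M7 (71 min), Pioneer→Machine M3 (72 min), Ridgeline→Machine M2 (121 min), Onyx→Machine M5 (82 min) — total 71+72+121+82 = 346 min.
Min-entry greedy (repeatedly take the single cheapest remaining cell) gives 371 min, worse by 25.
Next-best assignment: Kestrel→Machine M7, Pioneer→Machine M5, Ridgeline→Machine M2, Onyx→Machine M3 = 362 min.
Checked against all permutations: 346 min is optimal.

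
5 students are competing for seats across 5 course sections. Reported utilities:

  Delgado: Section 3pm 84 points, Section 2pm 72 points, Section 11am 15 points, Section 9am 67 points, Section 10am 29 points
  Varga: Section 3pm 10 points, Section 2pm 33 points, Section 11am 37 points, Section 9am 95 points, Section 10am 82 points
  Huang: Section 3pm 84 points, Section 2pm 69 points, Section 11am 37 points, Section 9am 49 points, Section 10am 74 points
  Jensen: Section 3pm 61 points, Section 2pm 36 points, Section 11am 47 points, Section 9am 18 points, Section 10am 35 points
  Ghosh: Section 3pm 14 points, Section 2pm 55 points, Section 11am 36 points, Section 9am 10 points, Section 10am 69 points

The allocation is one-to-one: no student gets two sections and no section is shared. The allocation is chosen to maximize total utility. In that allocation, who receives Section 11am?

Optimal: Delgado→Section 2pm (72 points), Varga→Section 9am (95 points), Huang→Section 3pm (84 points), Jensen→Section 11am (47 points), Ghosh→Section 10am (69 points) — total 72+95+84+47+69 = 367 points.
Column-greedy (each section in turn goes to its best remaining student) gives 364 points, worse by 3.
Jensen's own top section is Section 3pm (61 points), but forcing Jensen→Section 3pm and reassigning the rest optimally gives only 338 points — worse by 29.

Jensen receives Section 11am.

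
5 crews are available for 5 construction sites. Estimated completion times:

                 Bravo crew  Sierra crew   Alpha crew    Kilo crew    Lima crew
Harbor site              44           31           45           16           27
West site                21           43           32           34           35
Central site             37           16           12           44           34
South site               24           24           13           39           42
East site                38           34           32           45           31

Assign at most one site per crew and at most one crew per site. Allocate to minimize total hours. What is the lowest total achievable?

Optimal: Bravo crew→West site (21 hours), Sierra crew→Central site (16 hours), Alpha crew→South site (13 hours), Kilo crew→Harbor site (16 hours), Lima crew→East site (31 hours) — total 21+16+13+16+31 = 97 hours.
Column-greedy (each site in turn goes to its cheapest remaining crew) gives 104 hours, worse by 7.
Next-best assignment: Bravo crew→West site, Sierra crew→South site, Alpha crew→Central site, Kilo crew→Harbor site, Lima crew→East site = 104 hours.
Every other assignment is strictly worse.

Minimum total: 97 hours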